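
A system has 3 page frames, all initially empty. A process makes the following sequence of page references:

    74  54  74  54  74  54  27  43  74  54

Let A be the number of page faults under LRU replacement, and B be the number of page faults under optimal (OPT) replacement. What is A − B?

Under LRU: F F . . . . F F F F → 6 faults.
Under OPT: F F . . . . F F . . → 4 faults.
A − B = 6 − 4 = 2.

2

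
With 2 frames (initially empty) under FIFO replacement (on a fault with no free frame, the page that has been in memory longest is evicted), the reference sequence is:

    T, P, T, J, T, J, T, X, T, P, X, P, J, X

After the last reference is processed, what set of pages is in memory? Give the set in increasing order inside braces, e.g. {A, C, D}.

T -> miss, frames (T)
P -> miss, frames (T P)
T -> hit
J -> miss, evict T, frames (P J)
T -> miss, evict P, frames (J T)
J -> hit
T -> hit
X -> miss, evict J, frames (T X)
T -> hit
P -> miss, evict T, frames (X P)
X -> hit
P -> hit
J -> miss, evict X, frames (P J)
X -> miss, evict P, frames (J X)

{J, X}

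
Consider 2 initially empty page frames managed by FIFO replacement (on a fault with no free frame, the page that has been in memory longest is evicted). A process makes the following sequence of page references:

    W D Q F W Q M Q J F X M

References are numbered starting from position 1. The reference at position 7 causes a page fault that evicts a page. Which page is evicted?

W

pos 1: W: fault, frames {W}
pos 2: D: fault, frames {W,D}
pos 3: Q: fault, evict W, frames {D,Q}
pos 4: F: fault, evict D, frames {Q,F}
pos 5: W: fault, evict Q, frames {F,W}
pos 6: Q: fault, evict F, frames {W,Q}
pos 7: M: fault, evict W, frames {Q,M}
At position 7, page W is evicted.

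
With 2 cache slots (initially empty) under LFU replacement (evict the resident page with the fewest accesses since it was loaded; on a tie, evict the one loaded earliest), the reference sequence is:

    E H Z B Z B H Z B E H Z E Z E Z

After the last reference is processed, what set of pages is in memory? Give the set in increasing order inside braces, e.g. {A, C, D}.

E → miss, frames {E}
H → miss, frames {E,H}
Z → miss, evict E, frames {H,Z}
B → miss, evict H, frames {Z,B}
Z → hit
B → hit
H → miss, evict Z, frames {B,H}
Z → miss, evict H, frames {B,Z}
B → hit
E → miss, evict Z, frames {B,E}
H → miss, evict E, frames {B,H}
Z → miss, evict H, frames {B,Z}
E → miss, evict Z, frames {B,E}
Z → miss, evict E, frames {B,Z}
E → miss, evict Z, frames {B,E}
Z → miss, evict E, frames {B,Z}

{B, Z}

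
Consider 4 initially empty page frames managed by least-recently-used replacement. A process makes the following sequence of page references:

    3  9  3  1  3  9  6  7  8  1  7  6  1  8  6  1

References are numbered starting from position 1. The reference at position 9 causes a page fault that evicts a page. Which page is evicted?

3

pos 1: 3 → fault, frames [3]
pos 2: 9 → fault, frames [3, 9]
pos 3: 3 → hit
pos 4: 1 → fault, frames [9, 3, 1]
pos 5: 3 → hit
pos 6: 9 → hit
pos 7: 6 → fault, frames [1, 3, 9, 6]
pos 8: 7 → fault, evict 1, frames [3, 9, 6, 7]
pos 9: 8 → fault, evict 3, frames [9, 6, 7, 8]
At position 9, page 3 is evicted.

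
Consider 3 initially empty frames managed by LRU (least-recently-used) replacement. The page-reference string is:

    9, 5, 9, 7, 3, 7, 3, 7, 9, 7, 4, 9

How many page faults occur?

9 -> miss, frames (9)
5 -> miss, frames (9 5)
9 -> hit
7 -> miss, frames (5 9 7)
3 -> miss, evict 5, frames (9 7 3)
7 -> hit
3 -> hit
7 -> hit
9 -> hit
7 -> hit
4 -> miss, evict 3, frames (9 7 4)
9 -> hit
Page faults: 5.

5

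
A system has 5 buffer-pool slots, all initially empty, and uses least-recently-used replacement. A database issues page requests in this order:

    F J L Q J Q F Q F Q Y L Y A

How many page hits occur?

F -> fault, frames {F}
J -> fault, frames {F,J}
L -> fault, frames {F,J,L}
Q -> fault, frames {F,J,L,Q}
J -> hit
Q -> hit
F -> hit
Q -> hit
F -> hit
Q -> hit
Y -> fault, frames {L,J,F,Q,Y}
L -> hit
Y -> hit
A -> fault, evict J, frames {F,Q,L,Y,A}
Hits: 8.

8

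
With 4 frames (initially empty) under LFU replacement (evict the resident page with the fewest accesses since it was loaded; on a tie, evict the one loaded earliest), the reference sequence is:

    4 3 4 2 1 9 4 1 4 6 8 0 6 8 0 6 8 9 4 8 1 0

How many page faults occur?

15

4 -> miss, frames [4]
3 -> miss, frames [4, 3]
4 -> hit
2 -> miss, frames [4, 3, 2]
1 -> miss, frames [4, 3, 2, 1]
9 -> miss, evict 3, frames [4, 2, 1, 9]
4 -> hit
1 -> hit
4 -> hit
6 -> miss, evict 2, frames [4, 1, 9, 6]
8 -> miss, evict 9, frames [4, 1, 6, 8]
0 -> miss, evict 6, frames [4, 1, 8, 0]
6 -> miss, evict 8, frames [4, 1, 0, 6]
8 -> miss, evict 0, frames [4, 1, 6, 8]
0 -> miss, evict 6, frames [4, 1, 8, 0]
6 -> miss, evict 8, frames [4, 1, 0, 6]
8 -> miss, evict 0, frames [4, 1, 6, 8]
9 -> miss, evict 6, frames [4, 1, 8, 9]
4 -> hit
8 -> hit
1 -> hit
0 -> miss, evict 9, frames [4, 1, 8, 0]
Page faults: 15.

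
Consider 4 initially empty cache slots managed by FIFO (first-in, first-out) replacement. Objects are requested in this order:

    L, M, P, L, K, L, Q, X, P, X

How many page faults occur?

L: fault, frames [L]
M: fault, frames [L, M]
P: fault, frames [L, M, P]
L: hit
K: fault, frames [L, M, P, K]
L: hit
Q: fault, evict L, frames [M, P, K, Q]
X: fault, evict M, frames [P, K, Q, X]
P: hit
X: hit
Page faults: 6.

6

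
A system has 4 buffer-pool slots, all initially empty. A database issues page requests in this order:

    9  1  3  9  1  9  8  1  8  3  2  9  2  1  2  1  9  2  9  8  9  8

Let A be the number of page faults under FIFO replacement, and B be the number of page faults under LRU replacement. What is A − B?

-1

Under FIFO: F F F . . . F . . . F F . F . . . . . . . . → 7 faults.
Under LRU: F F F . . . F . . . F F . F . . . . . F . . → 8 faults.
A − B = 7 − 8 = -1.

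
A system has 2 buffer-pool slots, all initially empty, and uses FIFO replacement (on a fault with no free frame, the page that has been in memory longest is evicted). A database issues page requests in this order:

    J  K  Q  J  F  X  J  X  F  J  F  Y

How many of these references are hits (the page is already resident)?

3

J: fault, frames {J}
K: fault, frames {J,K}
Q: fault, evict J, frames {K,Q}
J: fault, evict K, frames {Q,J}
F: fault, evict Q, frames {J,F}
X: fault, evict J, frames {F,X}
J: fault, evict F, frames {X,J}
X: hit
F: fault, evict X, frames {J,F}
J: hit
F: hit
Y: fault, evict J, frames {F,Y}
Hits: 3.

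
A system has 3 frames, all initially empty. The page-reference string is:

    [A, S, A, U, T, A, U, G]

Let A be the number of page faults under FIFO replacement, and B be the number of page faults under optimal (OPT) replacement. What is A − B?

Under FIFO: F F . F F F . F → 6 faults.
Under OPT: F F . F F . . F → 5 faults.
A − B = 6 − 5 = 1.

1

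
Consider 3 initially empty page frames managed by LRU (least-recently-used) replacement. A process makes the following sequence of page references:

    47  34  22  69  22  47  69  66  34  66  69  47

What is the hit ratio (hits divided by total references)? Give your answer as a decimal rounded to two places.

0.33

47 -> miss, frames {47}
34 -> miss, frames {47,34}
22 -> miss, frames {47,34,22}
69 -> miss, evict 47, frames {34,22,69}
22 -> hit
47 -> miss, evict 34, frames {69,22,47}
69 -> hit
66 -> miss, evict 22, frames {47,69,66}
34 -> miss, evict 47, frames {69,66,34}
66 -> hit
69 -> hit
47 -> miss, evict 34, frames {66,69,47}
Hits: 4 of 12 references → 4/12 = 0.3333.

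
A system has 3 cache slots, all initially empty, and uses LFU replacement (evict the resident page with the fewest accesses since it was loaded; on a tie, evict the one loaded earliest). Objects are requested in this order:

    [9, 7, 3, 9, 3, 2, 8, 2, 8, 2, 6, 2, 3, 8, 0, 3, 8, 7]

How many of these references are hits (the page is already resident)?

9: miss, frames {9}
7: miss, frames {9,7}
3: miss, frames {9,7,3}
9: hit
3: hit
2: miss, evict 7, frames {9,3,2}
8: miss, evict 2, frames {9,3,8}
2: miss, evict 8, frames {9,3,2}
8: miss, evict 2, frames {9,3,8}
2: miss, evict 8, frames {9,3,2}
6: miss, evict 2, frames {9,3,6}
2: miss, evict 6, frames {9,3,2}
3: hit
8: miss, evict 2, frames {9,3,8}
0: miss, evict 8, frames {9,3,0}
3: hit
8: miss, evict 0, frames {9,3,8}
7: miss, evict 8, frames {9,3,7}
Hits: 4.

4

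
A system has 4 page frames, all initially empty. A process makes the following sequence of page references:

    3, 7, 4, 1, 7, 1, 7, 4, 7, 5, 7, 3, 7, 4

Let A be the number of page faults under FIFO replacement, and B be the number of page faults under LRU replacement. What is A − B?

2

Under FIFO: F F F F . . . . . F . F F F → 8 faults.
Under LRU: F F F F . . . . . F . F . . → 6 faults.
A − B = 8 − 6 = 2.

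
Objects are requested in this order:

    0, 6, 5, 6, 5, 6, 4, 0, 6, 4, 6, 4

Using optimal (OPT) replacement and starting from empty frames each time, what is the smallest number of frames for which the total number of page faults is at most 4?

f=1: 12 faults
f=2: 6 faults
f=3: 4 faults
f=4: 4 faults
Smallest f with faults ≤ 4 is 3.

3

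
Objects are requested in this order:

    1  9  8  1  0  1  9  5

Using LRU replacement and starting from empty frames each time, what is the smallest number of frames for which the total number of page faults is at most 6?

3

f=1: 8 faults
f=2: 7 faults
f=3: 6 faults
f=4: 5 faults
f=5: 5 faults
Smallest f with faults ≤ 6 is 3.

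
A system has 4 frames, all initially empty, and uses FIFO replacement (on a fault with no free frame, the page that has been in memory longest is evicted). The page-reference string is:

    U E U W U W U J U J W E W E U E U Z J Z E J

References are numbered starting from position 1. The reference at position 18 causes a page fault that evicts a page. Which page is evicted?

U

pos 1: U -> miss, frames (U)
pos 2: E -> miss, frames (U E)
pos 3: U -> hit
pos 4: W -> miss, frames (U E W)
pos 5: U -> hit
pos 6: W -> hit
pos 7: U -> hit
pos 8: J -> miss, frames (U E W J)
pos 9: U -> hit
pos 10: J -> hit
pos 11: W -> hit
pos 12: E -> hit
pos 13: W -> hit
pos 14: E -> hit
pos 15: U -> hit
pos 16: E -> hit
pos 17: U -> hit
pos 18: Z -> miss, evict U, frames (E W J Z)
At position 18, page U is evicted.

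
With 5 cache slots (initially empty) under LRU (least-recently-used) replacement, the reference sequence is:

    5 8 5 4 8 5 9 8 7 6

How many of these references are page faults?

5 -> miss, frames {5}
8 -> miss, frames {5,8}
5 -> hit
4 -> miss, frames {8,5,4}
8 -> hit
5 -> hit
9 -> miss, frames {4,8,5,9}
8 -> hit
7 -> miss, frames {4,5,9,8,7}
6 -> miss, evict 4, frames {5,9,8,7,6}
Page faults: 6.

6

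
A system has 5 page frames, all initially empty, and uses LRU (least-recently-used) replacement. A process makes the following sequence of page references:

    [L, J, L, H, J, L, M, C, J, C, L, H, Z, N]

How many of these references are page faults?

7

L -> miss, frames {L}
J -> miss, frames {L,J}
L -> hit
H -> miss, frames {J,L,H}
J -> hit
L -> hit
M -> miss, frames {H,J,L,M}
C -> miss, frames {H,J,L,M,C}
J -> hit
C -> hit
L -> hit
H -> hit
Z -> miss, evict M, frames {J,C,L,H,Z}
N -> miss, evict J, frames {C,L,H,Z,N}
Page faults: 7.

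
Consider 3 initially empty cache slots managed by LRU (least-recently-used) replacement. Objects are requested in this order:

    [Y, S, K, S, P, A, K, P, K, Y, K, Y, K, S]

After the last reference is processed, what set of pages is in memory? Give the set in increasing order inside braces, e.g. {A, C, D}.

{K, S, Y}

Y → fault, frames {Y}
S → fault, frames {Y,S}
K → fault, frames {Y,S,K}
S → hit
P → fault, evict Y, frames {K,S,P}
A → fault, evict K, frames {S,P,A}
K → fault, evict S, frames {P,A,K}
P → hit
K → hit
Y → fault, evict A, frames {P,K,Y}
K → hit
Y → hit
K → hit
S → fault, evict P, frames {Y,K,S}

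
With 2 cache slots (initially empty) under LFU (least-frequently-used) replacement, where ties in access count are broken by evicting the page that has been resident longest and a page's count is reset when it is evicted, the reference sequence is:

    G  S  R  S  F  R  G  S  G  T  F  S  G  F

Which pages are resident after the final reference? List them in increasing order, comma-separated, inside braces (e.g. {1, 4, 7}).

G -> fault, frames [G]
S -> fault, frames [G, S]
R -> fault, evict G, frames [S, R]
S -> hit
F -> fault, evict R, frames [S, F]
R -> fault, evict F, frames [S, R]
G -> fault, evict R, frames [S, G]
S -> hit
G -> hit
T -> fault, evict G, frames [S, T]
F -> fault, evict T, frames [S, F]
S -> hit
G -> fault, evict F, frames [S, G]
F -> fault, evict G, frames [S, F]

{F, S}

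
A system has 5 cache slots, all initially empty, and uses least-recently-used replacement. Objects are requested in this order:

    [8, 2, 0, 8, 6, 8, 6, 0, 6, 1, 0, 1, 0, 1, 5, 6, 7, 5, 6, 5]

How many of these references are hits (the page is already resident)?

13

8: miss, frames (8)
2: miss, frames (8 2)
0: miss, frames (8 2 0)
8: hit
6: miss, frames (2 0 8 6)
8: hit
6: hit
0: hit
6: hit
1: miss, frames (2 8 0 6 1)
0: hit
1: hit
0: hit
1: hit
5: miss, evict 2, frames (8 6 0 1 5)
6: hit
7: miss, evict 8, frames (0 1 5 6 7)
5: hit
6: hit
5: hit
Hits: 13.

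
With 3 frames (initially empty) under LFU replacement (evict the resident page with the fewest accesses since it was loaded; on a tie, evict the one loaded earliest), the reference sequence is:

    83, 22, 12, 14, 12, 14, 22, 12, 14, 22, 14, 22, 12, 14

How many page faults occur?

4

83 -> fault, frames (83)
22 -> fault, frames (83 22)
12 -> fault, frames (83 22 12)
14 -> fault, evict 83, frames (22 12 14)
12 -> hit
14 -> hit
22 -> hit
12 -> hit
14 -> hit
22 -> hit
14 -> hit
22 -> hit
12 -> hit
14 -> hit
Page faults: 4.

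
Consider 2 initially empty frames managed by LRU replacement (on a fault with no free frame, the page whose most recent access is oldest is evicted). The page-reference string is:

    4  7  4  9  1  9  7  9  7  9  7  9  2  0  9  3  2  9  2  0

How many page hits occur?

4: fault, frames (4)
7: fault, frames (4 7)
4: hit
9: fault, evict 7, frames (4 9)
1: fault, evict 4, frames (9 1)
9: hit
7: fault, evict 1, frames (9 7)
9: hit
7: hit
9: hit
7: hit
9: hit
2: fault, evict 7, frames (9 2)
0: fault, evict 9, frames (2 0)
9: fault, evict 2, frames (0 9)
3: fault, evict 0, frames (9 3)
2: fault, evict 9, frames (3 2)
9: fault, evict 3, frames (2 9)
2: hit
0: fault, evict 9, frames (2 0)
Hits: 8.

8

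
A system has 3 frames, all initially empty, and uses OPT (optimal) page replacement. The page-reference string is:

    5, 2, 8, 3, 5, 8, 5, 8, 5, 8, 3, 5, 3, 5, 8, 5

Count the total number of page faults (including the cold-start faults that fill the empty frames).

4

5: miss, frames {5}
2: miss, frames {5,2}
8: miss, frames {5,2,8}
3: miss, evict 2, frames {5,8,3}
5: hit
8: hit
5: hit
8: hit
5: hit
8: hit
3: hit
5: hit
3: hit
5: hit
8: hit
5: hit
Page faults: 4.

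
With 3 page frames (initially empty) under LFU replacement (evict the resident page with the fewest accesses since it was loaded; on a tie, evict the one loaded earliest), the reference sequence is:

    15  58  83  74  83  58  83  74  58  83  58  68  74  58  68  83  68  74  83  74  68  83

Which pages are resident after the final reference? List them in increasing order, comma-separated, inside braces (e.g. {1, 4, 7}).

15: miss, frames (15)
58: miss, frames (15 58)
83: miss, frames (15 58 83)
74: miss, evict 15, frames (58 83 74)
83: hit
58: hit
83: hit
74: hit
58: hit
83: hit
58: hit
68: miss, evict 74, frames (58 83 68)
74: miss, evict 68, frames (58 83 74)
58: hit
68: miss, evict 74, frames (58 83 68)
83: hit
68: hit
74: miss, evict 68, frames (58 83 74)
83: hit
74: hit
68: miss, evict 74, frames (58 83 68)
83: hit

{58, 68, 83}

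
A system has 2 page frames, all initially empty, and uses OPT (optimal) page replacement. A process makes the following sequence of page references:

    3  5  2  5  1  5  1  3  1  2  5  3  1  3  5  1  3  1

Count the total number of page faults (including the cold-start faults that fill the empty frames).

3 -> miss, frames [3]
5 -> miss, frames [3, 5]
2 -> miss, evict 3, frames [5, 2]
5 -> hit
1 -> miss, evict 2, frames [5, 1]
5 -> hit
1 -> hit
3 -> miss, evict 5, frames [1, 3]
1 -> hit
2 -> miss, evict 1, frames [3, 2]
5 -> miss, evict 2, frames [3, 5]
3 -> hit
1 -> miss, evict 5, frames [3, 1]
3 -> hit
5 -> miss, evict 3, frames [1, 5]
1 -> hit
3 -> miss, evict 5, frames [1, 3]
1 -> hit
Page faults: 10.

10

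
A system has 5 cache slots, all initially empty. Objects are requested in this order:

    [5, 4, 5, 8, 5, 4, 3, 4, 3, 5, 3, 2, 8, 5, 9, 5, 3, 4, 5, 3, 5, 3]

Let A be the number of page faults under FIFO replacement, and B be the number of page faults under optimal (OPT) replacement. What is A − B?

2

Under FIFO: F F . F . . F . . . . F . . F F . F . . . . → 8 faults.
Under OPT: F F . F . . F . . . . F . . F . . . . . . . → 6 faults.
A − B = 8 − 6 = 2.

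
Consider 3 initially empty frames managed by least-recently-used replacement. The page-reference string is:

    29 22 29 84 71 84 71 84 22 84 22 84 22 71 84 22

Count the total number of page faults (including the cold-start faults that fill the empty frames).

5

29: fault, frames [29]
22: fault, frames [29, 22]
29: hit
84: fault, frames [22, 29, 84]
71: fault, evict 22, frames [29, 84, 71]
84: hit
71: hit
84: hit
22: fault, evict 29, frames [71, 84, 22]
84: hit
22: hit
84: hit
22: hit
71: hit
84: hit
22: hit
Page faults: 5.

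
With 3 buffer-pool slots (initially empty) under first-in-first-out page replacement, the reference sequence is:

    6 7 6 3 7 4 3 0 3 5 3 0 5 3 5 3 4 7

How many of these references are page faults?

6 -> fault, frames (6)
7 -> fault, frames (6 7)
6 -> hit
3 -> fault, frames (6 7 3)
7 -> hit
4 -> fault, evict 6, frames (7 3 4)
3 -> hit
0 -> fault, evict 7, frames (3 4 0)
3 -> hit
5 -> fault, evict 3, frames (4 0 5)
3 -> fault, evict 4, frames (0 5 3)
0 -> hit
5 -> hit
3 -> hit
5 -> hit
3 -> hit
4 -> fault, evict 0, frames (5 3 4)
7 -> fault, evict 5, frames (3 4 7)
Page faults: 9.

9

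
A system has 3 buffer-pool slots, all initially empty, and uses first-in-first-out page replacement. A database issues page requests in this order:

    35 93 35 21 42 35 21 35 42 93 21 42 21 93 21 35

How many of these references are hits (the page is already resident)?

7

35: miss, frames {35}
93: miss, frames {35,93}
35: hit
21: miss, frames {35,93,21}
42: miss, evict 35, frames {93,21,42}
35: miss, evict 93, frames {21,42,35}
21: hit
35: hit
42: hit
93: miss, evict 21, frames {42,35,93}
21: miss, evict 42, frames {35,93,21}
42: miss, evict 35, frames {93,21,42}
21: hit
93: hit
21: hit
35: miss, evict 93, frames {21,42,35}
Hits: 7.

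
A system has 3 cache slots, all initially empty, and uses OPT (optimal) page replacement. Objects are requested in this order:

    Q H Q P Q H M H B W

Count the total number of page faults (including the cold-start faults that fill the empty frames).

Q: miss, frames {Q}
H: miss, frames {Q,H}
Q: hit
P: miss, frames {Q,H,P}
Q: hit
H: hit
M: miss, evict P, frames {Q,H,M}
H: hit
B: miss, evict M, frames {Q,H,B}
W: miss, evict B, frames {Q,H,W}
Page faults: 6.

6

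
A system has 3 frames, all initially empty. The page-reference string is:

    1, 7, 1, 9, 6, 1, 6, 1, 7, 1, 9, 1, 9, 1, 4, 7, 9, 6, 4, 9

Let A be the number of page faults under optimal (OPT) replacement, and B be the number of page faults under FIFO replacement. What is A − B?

-2

Under OPT: F F . F F . . . . . F . . . F . . F . . → 7 faults.
Under FIFO: F F . F F F . . F . F . . . F . . F . . → 9 faults.
A − B = 7 − 9 = -2.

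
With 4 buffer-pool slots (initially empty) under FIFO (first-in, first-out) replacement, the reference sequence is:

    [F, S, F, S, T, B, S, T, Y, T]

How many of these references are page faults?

5

F → miss, frames (F)
S → miss, frames (F S)
F → hit
S → hit
T → miss, frames (F S T)
B → miss, frames (F S T B)
S → hit
T → hit
Y → miss, evict F, frames (S T B Y)
T → hit
Page faults: 5.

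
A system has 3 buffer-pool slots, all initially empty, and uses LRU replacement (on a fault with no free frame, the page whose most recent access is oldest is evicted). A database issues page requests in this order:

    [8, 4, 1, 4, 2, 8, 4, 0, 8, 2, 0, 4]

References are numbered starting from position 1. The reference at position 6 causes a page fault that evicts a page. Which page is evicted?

pos 1: 8: fault, frames [8]
pos 2: 4: fault, frames [8, 4]
pos 3: 1: fault, frames [8, 4, 1]
pos 4: 4: hit
pos 5: 2: fault, evict 8, frames [1, 4, 2]
pos 6: 8: fault, evict 1, frames [4, 2, 8]
At position 6, page 1 is evicted.

1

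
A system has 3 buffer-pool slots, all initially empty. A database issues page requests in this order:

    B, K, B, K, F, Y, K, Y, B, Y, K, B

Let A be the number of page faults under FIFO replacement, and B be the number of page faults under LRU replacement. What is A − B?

Under FIFO: F F . . F F . . F . F . → 6 faults.
Under LRU: F F . . F F . . F . . . → 5 faults.
A − B = 6 − 5 = 1.

1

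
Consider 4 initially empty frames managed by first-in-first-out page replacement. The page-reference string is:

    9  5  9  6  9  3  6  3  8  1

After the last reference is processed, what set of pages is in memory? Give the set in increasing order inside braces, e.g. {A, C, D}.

{1, 3, 6, 8}

9 → fault, frames [9]
5 → fault, frames [9, 5]
9 → hit
6 → fault, frames [9, 5, 6]
9 → hit
3 → fault, frames [9, 5, 6, 3]
6 → hit
3 → hit
8 → fault, evict 9, frames [5, 6, 3, 8]
1 → fault, evict 5, frames [6, 3, 8, 1]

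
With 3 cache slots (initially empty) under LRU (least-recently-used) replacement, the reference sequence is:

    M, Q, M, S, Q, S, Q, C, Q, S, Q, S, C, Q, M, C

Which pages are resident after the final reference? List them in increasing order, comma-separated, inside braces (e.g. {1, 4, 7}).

{C, M, Q}

M -> miss, frames [M]
Q -> miss, frames [M, Q]
M -> hit
S -> miss, frames [Q, M, S]
Q -> hit
S -> hit
Q -> hit
C -> miss, evict M, frames [S, Q, C]
Q -> hit
S -> hit
Q -> hit
S -> hit
C -> hit
Q -> hit
M -> miss, evict S, frames [C, Q, M]
C -> hit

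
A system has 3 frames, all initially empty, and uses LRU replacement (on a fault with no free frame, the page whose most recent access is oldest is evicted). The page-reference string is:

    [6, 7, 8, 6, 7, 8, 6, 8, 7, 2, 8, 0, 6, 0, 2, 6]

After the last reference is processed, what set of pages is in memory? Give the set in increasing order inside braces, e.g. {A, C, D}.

6 -> miss, frames [6]
7 -> miss, frames [6, 7]
8 -> miss, frames [6, 7, 8]
6 -> hit
7 -> hit
8 -> hit
6 -> hit
8 -> hit
7 -> hit
2 -> miss, evict 6, frames [8, 7, 2]
8 -> hit
0 -> miss, evict 7, frames [2, 8, 0]
6 -> miss, evict 2, frames [8, 0, 6]
0 -> hit
2 -> miss, evict 8, frames [6, 0, 2]
6 -> hit

{0, 2, 6}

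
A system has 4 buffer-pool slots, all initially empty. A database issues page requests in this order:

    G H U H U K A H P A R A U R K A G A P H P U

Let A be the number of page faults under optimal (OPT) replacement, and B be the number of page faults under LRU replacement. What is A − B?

-3

Under OPT: F F F . . F F . F . F . . . . . F . F F . . → 10 faults.
Under LRU: F F F . . F F . F . F . F . F . F . F F . F → 13 faults.
A − B = 10 − 13 = -3.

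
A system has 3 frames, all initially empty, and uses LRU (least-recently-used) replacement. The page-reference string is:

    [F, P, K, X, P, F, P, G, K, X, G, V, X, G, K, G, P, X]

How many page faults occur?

F: miss, frames (F)
P: miss, frames (F P)
K: miss, frames (F P K)
X: miss, evict F, frames (P K X)
P: hit
F: miss, evict K, frames (X P F)
P: hit
G: miss, evict X, frames (F P G)
K: miss, evict F, frames (P G K)
X: miss, evict P, frames (G K X)
G: hit
V: miss, evict K, frames (X G V)
X: hit
G: hit
K: miss, evict V, frames (X G K)
G: hit
P: miss, evict X, frames (K G P)
X: miss, evict K, frames (G P X)
Page faults: 12.

12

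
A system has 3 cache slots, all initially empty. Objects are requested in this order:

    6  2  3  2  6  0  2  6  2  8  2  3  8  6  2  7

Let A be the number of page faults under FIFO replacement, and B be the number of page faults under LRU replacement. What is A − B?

Under FIFO: F F F . . F . F F F . F . F F F → 11 faults.
Under LRU: F F F . . F . . . F . F . F F F → 9 faults.
A − B = 11 − 9 = 2.

2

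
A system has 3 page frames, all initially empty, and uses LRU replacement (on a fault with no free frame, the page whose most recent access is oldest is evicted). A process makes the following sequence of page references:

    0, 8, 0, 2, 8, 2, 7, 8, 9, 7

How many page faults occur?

5

0 → miss, frames {0}
8 → miss, frames {0,8}
0 → hit
2 → miss, frames {8,0,2}
8 → hit
2 → hit
7 → miss, evict 0, frames {8,2,7}
8 → hit
9 → miss, evict 2, frames {7,8,9}
7 → hit
Page faults: 5.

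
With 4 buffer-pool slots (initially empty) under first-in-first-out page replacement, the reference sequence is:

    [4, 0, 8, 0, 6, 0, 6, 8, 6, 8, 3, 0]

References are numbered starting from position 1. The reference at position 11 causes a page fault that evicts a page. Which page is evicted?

pos 1: 4 → miss, frames [4]
pos 2: 0 → miss, frames [4, 0]
pos 3: 8 → miss, frames [4, 0, 8]
pos 4: 0 → hit
pos 5: 6 → miss, frames [4, 0, 8, 6]
pos 6: 0 → hit
pos 7: 6 → hit
pos 8: 8 → hit
pos 9: 6 → hit
pos 10: 8 → hit
pos 11: 3 → miss, evict 4, frames [0, 8, 6, 3]
At position 11, page 4 is evicted.

4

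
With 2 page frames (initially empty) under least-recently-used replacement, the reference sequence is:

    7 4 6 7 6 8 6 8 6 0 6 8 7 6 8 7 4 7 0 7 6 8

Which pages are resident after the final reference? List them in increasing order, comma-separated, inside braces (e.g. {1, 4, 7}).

7 → miss, frames [7]
4 → miss, frames [7, 4]
6 → miss, evict 7, frames [4, 6]
7 → miss, evict 4, frames [6, 7]
6 → hit
8 → miss, evict 7, frames [6, 8]
6 → hit
8 → hit
6 → hit
0 → miss, evict 8, frames [6, 0]
6 → hit
8 → miss, evict 0, frames [6, 8]
7 → miss, evict 6, frames [8, 7]
6 → miss, evict 8, frames [7, 6]
8 → miss, evict 7, frames [6, 8]
7 → miss, evict 6, frames [8, 7]
4 → miss, evict 8, frames [7, 4]
7 → hit
0 → miss, evict 4, frames [7, 0]
7 → hit
6 → miss, evict 0, frames [7, 6]
8 → miss, evict 7, frames [6, 8]

{6, 8}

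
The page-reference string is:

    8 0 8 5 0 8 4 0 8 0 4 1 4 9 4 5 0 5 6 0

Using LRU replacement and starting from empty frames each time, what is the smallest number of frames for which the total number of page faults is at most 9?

3

f=1: 20 faults
f=2: 15 faults
f=3: 9 faults
f=4: 9 faults
f=5: 8 faults
f=6: 7 faults
f=7: 7 faults
Smallest f with faults ≤ 9 is 3.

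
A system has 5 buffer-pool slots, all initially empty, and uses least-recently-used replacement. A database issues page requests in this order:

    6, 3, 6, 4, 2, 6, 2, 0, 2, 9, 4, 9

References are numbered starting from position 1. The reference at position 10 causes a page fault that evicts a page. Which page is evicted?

pos 1: 6 -> miss, frames [6]
pos 2: 3 -> miss, frames [6, 3]
pos 3: 6 -> hit
pos 4: 4 -> miss, frames [3, 6, 4]
pos 5: 2 -> miss, frames [3, 6, 4, 2]
pos 6: 6 -> hit
pos 7: 2 -> hit
pos 8: 0 -> miss, frames [3, 4, 6, 2, 0]
pos 9: 2 -> hit
pos 10: 9 -> miss, evict 3, frames [4, 6, 0, 2, 9]
At position 10, page 3 is evicted.

3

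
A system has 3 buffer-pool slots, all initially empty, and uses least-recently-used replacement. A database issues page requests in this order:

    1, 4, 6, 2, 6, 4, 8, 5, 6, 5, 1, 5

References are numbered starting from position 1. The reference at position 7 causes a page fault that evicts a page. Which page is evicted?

2

pos 1: 1 → miss, frames [1]
pos 2: 4 → miss, frames [1, 4]
pos 3: 6 → miss, frames [1, 4, 6]
pos 4: 2 → miss, evict 1, frames [4, 6, 2]
pos 5: 6 → hit
pos 6: 4 → hit
pos 7: 8 → miss, evict 2, frames [6, 4, 8]
At position 7, page 2 is evicted.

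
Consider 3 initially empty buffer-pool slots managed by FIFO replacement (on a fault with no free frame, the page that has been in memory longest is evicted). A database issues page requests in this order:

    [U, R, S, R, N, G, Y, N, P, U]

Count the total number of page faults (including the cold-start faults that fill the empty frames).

U -> miss, frames [U]
R -> miss, frames [U, R]
S -> miss, frames [U, R, S]
R -> hit
N -> miss, evict U, frames [R, S, N]
G -> miss, evict R, frames [S, N, G]
Y -> miss, evict S, frames [N, G, Y]
N -> hit
P -> miss, evict N, frames [G, Y, P]
U -> miss, evict G, frames [Y, P, U]
Page faults: 8.

8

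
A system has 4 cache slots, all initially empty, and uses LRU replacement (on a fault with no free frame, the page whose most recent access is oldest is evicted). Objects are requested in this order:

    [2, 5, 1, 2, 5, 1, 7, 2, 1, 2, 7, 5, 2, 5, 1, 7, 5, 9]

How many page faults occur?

2 -> miss, frames [2]
5 -> miss, frames [2, 5]
1 -> miss, frames [2, 5, 1]
2 -> hit
5 -> hit
1 -> hit
7 -> miss, frames [2, 5, 1, 7]
2 -> hit
1 -> hit
2 -> hit
7 -> hit
5 -> hit
2 -> hit
5 -> hit
1 -> hit
7 -> hit
5 -> hit
9 -> miss, evict 2, frames [1, 7, 5, 9]
Page faults: 5.

5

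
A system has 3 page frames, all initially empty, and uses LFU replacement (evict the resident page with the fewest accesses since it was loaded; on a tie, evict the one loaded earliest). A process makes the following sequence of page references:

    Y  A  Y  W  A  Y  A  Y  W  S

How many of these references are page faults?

Y -> fault, frames {Y}
A -> fault, frames {Y,A}
Y -> hit
W -> fault, frames {Y,A,W}
A -> hit
Y -> hit
A -> hit
Y -> hit
W -> hit
S -> fault, evict W, frames {Y,A,S}
Page faults: 4.

4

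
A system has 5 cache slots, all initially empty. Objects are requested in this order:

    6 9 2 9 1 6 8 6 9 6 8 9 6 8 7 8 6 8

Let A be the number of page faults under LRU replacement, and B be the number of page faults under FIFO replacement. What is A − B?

-1

Under LRU: F F F . F . F . . . . . . . F . . . → 6 faults.
Under FIFO: F F F . F . F . . . . . . . F . F . → 7 faults.
A − B = 6 − 7 = -1.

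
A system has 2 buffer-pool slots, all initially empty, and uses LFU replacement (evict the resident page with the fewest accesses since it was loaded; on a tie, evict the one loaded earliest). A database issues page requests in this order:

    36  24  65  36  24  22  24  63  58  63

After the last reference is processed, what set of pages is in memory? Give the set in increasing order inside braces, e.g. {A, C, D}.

36 -> miss, frames [36]
24 -> miss, frames [36, 24]
65 -> miss, evict 36, frames [24, 65]
36 -> miss, evict 24, frames [65, 36]
24 -> miss, evict 65, frames [36, 24]
22 -> miss, evict 36, frames [24, 22]
24 -> hit
63 -> miss, evict 22, frames [24, 63]
58 -> miss, evict 63, frames [24, 58]
63 -> miss, evict 58, frames [24, 63]

{24, 63}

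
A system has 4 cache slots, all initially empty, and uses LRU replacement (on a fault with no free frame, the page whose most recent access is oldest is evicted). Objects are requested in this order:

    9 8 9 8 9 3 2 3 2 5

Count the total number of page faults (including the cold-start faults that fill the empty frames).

9 -> miss, frames {9}
8 -> miss, frames {9,8}
9 -> hit
8 -> hit
9 -> hit
3 -> miss, frames {8,9,3}
2 -> miss, frames {8,9,3,2}
3 -> hit
2 -> hit
5 -> miss, evict 8, frames {9,3,2,5}
Page faults: 5.

5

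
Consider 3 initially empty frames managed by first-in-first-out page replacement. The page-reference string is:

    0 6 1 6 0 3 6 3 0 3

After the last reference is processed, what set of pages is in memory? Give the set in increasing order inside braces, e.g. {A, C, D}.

{0, 1, 3}

0 -> miss, frames (0)
6 -> miss, frames (0 6)
1 -> miss, frames (0 6 1)
6 -> hit
0 -> hit
3 -> miss, evict 0, frames (6 1 3)
6 -> hit
3 -> hit
0 -> miss, evict 6, frames (1 3 0)
3 -> hit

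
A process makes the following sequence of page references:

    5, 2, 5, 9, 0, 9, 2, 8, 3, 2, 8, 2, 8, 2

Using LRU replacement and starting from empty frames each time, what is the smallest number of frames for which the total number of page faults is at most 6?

f=1: 14 faults
f=2: 9 faults
f=3: 7 faults
f=4: 6 faults
f=5: 6 faults
f=6: 6 faults
Smallest f with faults ≤ 6 is 4.

4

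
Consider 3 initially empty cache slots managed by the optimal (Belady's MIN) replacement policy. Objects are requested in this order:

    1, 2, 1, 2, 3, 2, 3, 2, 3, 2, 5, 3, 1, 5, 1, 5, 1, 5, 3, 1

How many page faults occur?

1 -> fault, frames [1]
2 -> fault, frames [1, 2]
1 -> hit
2 -> hit
3 -> fault, frames [1, 2, 3]
2 -> hit
3 -> hit
2 -> hit
3 -> hit
2 -> hit
5 -> fault, evict 2, frames [1, 3, 5]
3 -> hit
1 -> hit
5 -> hit
1 -> hit
5 -> hit
1 -> hit
5 -> hit
3 -> hit
1 -> hit
Page faults: 4.

4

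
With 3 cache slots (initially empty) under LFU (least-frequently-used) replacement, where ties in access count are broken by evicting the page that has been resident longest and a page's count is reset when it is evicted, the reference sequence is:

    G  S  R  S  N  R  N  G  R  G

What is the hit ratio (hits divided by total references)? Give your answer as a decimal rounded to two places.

0.50

G: miss, frames (G)
S: miss, frames (G S)
R: miss, frames (G S R)
S: hit
N: miss, evict G, frames (S R N)
R: hit
N: hit
G: miss, evict S, frames (R N G)
R: hit
G: hit
Hits: 5 of 10 references → 5/10 = 0.5000.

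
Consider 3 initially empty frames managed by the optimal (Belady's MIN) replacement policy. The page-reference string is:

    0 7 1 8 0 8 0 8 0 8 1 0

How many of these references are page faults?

4

0 → fault, frames [0]
7 → fault, frames [0, 7]
1 → fault, frames [0, 7, 1]
8 → fault, evict 7, frames [0, 1, 8]
0 → hit
8 → hit
0 → hit
8 → hit
0 → hit
8 → hit
1 → hit
0 → hit
Page faults: 4.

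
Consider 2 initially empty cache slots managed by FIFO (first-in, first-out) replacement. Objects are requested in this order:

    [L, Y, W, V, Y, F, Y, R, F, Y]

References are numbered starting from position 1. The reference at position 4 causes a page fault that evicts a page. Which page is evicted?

pos 1: L → fault, frames (L)
pos 2: Y → fault, frames (L Y)
pos 3: W → fault, evict L, frames (Y W)
pos 4: V → fault, evict Y, frames (W V)
At position 4, page Y is evicted.

Y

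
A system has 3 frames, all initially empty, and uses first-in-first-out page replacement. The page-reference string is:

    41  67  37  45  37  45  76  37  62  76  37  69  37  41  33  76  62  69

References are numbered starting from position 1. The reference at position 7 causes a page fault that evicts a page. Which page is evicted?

67

pos 1: 41: fault, frames (41)
pos 2: 67: fault, frames (41 67)
pos 3: 37: fault, frames (41 67 37)
pos 4: 45: fault, evict 41, frames (67 37 45)
pos 5: 37: hit
pos 6: 45: hit
pos 7: 76: fault, evict 67, frames (37 45 76)
At position 7, page 67 is evicted.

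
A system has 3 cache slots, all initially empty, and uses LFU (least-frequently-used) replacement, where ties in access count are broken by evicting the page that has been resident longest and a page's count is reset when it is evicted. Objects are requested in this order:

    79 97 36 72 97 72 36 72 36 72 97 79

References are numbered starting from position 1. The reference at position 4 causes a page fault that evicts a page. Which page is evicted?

79

pos 1: 79 -> fault, frames {79}
pos 2: 97 -> fault, frames {79,97}
pos 3: 36 -> fault, frames {79,97,36}
pos 4: 72 -> fault, evict 79, frames {97,36,72}
At position 4, page 79 is evicted.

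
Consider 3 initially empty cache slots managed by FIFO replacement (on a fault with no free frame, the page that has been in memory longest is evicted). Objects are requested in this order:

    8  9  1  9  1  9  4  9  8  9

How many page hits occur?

8: miss, frames [8]
9: miss, frames [8, 9]
1: miss, frames [8, 9, 1]
9: hit
1: hit
9: hit
4: miss, evict 8, frames [9, 1, 4]
9: hit
8: miss, evict 9, frames [1, 4, 8]
9: miss, evict 1, frames [4, 8, 9]
Hits: 4.

4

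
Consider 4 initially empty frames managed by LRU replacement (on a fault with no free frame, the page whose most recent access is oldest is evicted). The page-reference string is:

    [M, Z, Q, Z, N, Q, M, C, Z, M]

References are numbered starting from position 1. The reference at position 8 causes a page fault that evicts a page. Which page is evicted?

Z

pos 1: M → fault, frames (M)
pos 2: Z → fault, frames (M Z)
pos 3: Q → fault, frames (M Z Q)
pos 4: Z → hit
pos 5: N → fault, frames (M Q Z N)
pos 6: Q → hit
pos 7: M → hit
pos 8: C → fault, evict Z, frames (N Q M C)
At position 8, page Z is evicted.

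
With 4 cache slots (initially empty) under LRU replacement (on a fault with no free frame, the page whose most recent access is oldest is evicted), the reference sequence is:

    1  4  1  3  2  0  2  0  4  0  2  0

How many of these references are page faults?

6

1: fault, frames [1]
4: fault, frames [1, 4]
1: hit
3: fault, frames [4, 1, 3]
2: fault, frames [4, 1, 3, 2]
0: fault, evict 4, frames [1, 3, 2, 0]
2: hit
0: hit
4: fault, evict 1, frames [3, 2, 0, 4]
0: hit
2: hit
0: hit
Page faults: 6.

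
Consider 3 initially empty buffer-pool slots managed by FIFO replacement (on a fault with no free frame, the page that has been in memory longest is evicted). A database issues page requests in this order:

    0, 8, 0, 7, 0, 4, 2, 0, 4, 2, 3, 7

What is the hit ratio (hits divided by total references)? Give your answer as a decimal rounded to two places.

0.33

0 -> miss, frames [0]
8 -> miss, frames [0, 8]
0 -> hit
7 -> miss, frames [0, 8, 7]
0 -> hit
4 -> miss, evict 0, frames [8, 7, 4]
2 -> miss, evict 8, frames [7, 4, 2]
0 -> miss, evict 7, frames [4, 2, 0]
4 -> hit
2 -> hit
3 -> miss, evict 4, frames [2, 0, 3]
7 -> miss, evict 2, frames [0, 3, 7]
Hits: 4 of 12 references → 4/12 = 0.3333.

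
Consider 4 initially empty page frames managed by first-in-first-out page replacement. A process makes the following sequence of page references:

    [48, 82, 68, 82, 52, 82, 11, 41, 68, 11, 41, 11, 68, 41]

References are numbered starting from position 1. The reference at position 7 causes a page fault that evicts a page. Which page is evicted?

pos 1: 48 → fault, frames {48}
pos 2: 82 → fault, frames {48,82}
pos 3: 68 → fault, frames {48,82,68}
pos 4: 82 → hit
pos 5: 52 → fault, frames {48,82,68,52}
pos 6: 82 → hit
pos 7: 11 → fault, evict 48, frames {82,68,52,11}
At position 7, page 48 is evicted.

48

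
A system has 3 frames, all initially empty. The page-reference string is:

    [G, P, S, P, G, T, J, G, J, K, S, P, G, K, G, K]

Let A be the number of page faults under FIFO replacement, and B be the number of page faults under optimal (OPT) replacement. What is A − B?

Under FIFO: F F F . . F F F . F F F F F . . → 11 faults.
Under OPT: F F F . . F F . . F . F . . . . → 7 faults.
A − B = 11 − 7 = 4.

4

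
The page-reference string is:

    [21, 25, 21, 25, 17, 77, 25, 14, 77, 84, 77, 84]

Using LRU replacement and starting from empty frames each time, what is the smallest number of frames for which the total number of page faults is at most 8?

2

f=1: 12 faults
f=2: 8 faults
f=3: 6 faults
f=4: 6 faults
f=5: 6 faults
f=6: 6 faults
Smallest f with faults ≤ 8 is 2.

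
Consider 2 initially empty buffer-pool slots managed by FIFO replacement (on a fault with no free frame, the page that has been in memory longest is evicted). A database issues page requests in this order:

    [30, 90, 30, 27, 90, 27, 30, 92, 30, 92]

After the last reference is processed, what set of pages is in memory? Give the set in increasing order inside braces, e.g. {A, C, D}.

{30, 92}

30 -> fault, frames {30}
90 -> fault, frames {30,90}
30 -> hit
27 -> fault, evict 30, frames {90,27}
90 -> hit
27 -> hit
30 -> fault, evict 90, frames {27,30}
92 -> fault, evict 27, frames {30,92}
30 -> hit
92 -> hit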